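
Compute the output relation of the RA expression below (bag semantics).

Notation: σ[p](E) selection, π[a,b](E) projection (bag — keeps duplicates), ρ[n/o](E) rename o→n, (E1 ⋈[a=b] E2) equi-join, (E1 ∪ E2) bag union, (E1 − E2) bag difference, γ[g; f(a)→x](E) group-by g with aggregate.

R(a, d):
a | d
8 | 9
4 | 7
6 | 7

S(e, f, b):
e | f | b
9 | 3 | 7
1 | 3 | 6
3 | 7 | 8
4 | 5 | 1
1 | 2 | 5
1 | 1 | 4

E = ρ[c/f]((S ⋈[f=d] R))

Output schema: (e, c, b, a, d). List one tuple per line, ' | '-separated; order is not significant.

Row counts bottom-up:
  S → 6
  R → 3
  (S ⋈[f=d] R) → 2
  ρ[c/f]((S ⋈[f=d] R)) → 2

== RESULT ==
e | c | b | a | d
3 | 7 | 8 | 4 | 7
3 | 7 | 8 | 6 | 7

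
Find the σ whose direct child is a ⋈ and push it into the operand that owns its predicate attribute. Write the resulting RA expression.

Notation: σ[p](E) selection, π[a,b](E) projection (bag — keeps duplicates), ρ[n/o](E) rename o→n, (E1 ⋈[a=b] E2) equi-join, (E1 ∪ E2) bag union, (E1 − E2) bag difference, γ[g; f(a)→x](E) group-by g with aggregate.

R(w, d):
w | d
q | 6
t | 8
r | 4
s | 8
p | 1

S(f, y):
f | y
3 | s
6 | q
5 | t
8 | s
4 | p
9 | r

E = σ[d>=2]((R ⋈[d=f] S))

σ filters on d, owned by the left side.
E' = (σ[d>=2](R) ⋈[d=f] S)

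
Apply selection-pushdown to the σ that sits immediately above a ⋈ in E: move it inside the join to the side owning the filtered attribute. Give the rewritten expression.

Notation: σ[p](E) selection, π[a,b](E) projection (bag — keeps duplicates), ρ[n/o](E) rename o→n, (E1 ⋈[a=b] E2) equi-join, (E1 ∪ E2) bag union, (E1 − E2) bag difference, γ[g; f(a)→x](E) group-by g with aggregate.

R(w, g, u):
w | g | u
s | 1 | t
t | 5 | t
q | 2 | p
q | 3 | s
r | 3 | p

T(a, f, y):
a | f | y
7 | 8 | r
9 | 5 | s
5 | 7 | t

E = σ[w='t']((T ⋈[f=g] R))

σ filters on w, owned by the right side.
E' = (T ⋈[f=g] σ[w='t'](R))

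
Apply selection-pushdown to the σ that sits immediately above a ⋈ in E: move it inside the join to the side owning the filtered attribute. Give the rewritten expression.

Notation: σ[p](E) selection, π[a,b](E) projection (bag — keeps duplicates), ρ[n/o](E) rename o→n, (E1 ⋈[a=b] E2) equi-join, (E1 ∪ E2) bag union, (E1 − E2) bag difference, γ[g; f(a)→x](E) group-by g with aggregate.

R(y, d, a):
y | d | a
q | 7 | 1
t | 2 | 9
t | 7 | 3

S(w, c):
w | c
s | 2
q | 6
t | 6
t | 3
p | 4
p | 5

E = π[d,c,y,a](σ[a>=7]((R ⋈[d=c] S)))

σ filters on a, owned by the left side.
E' = π[d,c,y,a]((σ[a>=7](R) ⋈[d=c] S))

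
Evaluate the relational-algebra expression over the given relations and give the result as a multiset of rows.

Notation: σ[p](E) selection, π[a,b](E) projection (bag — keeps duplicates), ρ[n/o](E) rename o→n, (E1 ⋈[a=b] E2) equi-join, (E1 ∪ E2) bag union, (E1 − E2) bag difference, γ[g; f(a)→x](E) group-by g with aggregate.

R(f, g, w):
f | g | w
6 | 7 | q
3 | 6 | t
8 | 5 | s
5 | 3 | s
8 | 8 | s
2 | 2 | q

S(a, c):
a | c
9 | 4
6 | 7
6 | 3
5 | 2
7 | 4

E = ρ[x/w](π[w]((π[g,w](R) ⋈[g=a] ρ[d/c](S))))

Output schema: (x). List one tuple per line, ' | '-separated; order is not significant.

Per-node cardinality:
  R → 6
  π[g,w](R) → 6
  S → 5
  ρ[d/c](S) → 5
  (π[g,w](R) ⋈[g=a] ρ[d/c](S)) → 4
  π[w]((π[g,w](R) ⋈[g=a] ρ[d/c](S))) → 4
  ρ[x/w](π[w]((π[g,w](R) ⋈[g=a] ρ[d/c](S)))) → 4

== RESULT ==
x
q
s
t
t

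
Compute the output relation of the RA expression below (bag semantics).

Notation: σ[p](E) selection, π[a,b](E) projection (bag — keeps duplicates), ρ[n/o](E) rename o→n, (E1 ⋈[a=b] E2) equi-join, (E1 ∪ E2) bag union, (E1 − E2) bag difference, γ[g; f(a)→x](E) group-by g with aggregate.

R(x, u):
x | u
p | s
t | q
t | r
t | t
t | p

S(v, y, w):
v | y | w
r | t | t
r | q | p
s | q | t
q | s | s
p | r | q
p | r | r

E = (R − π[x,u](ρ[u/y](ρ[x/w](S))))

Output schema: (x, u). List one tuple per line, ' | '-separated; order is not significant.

Per-node cardinality:
  R → 5
  S → 6
  ρ[x/w](S) → 6
  ρ[u/y](ρ[x/w](S)) → 6
  π[x,u](ρ[u/y](ρ[x/w](S))) → 6
  (R − π[x,u](ρ[u/y](ρ[x/w](S)))) → 3

== RESULT ==
x | u
p | s
t | p
t | r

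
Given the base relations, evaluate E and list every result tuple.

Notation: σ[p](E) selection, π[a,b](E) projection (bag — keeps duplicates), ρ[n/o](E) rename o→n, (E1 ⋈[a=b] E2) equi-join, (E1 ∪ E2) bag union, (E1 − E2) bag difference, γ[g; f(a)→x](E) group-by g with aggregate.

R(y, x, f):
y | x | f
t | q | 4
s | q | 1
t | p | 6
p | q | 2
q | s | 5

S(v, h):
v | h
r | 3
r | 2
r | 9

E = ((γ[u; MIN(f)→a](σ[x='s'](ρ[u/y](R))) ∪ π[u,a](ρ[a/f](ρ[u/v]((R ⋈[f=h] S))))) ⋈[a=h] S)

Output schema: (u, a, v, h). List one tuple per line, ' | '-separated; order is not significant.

Per-node cardinality:
  R → 5
  ρ[u/y](R) → 5
  σ[x='s'](ρ[u/y](R)) → 1
  γ[u; MIN(f)→a](σ[x='s'](ρ[u/y](R))) → 1
  R → 5
  S → 3
  (R ⋈[f=h] S) → 1
  ρ[u/v]((R ⋈[f=h] S)) → 1
  ρ[a/f](ρ[u/v]((R ⋈[f=h] S))) → 1
  π[u,a](ρ[a/f](ρ[u/v]((R ⋈[f=h] S)))) → 1
  (γ[u; MIN(f)→a](σ[x='s'](ρ[u/y](R))) ∪ π[u,a](ρ[a/f](ρ[u/v]((R ⋈[f=h] S))))) → 2
  S → 3
  ((γ[u; MIN(f)→a](σ[x='s'](ρ[u/y](R))) ∪ π[u,a](ρ[a/f](ρ[u/v]((R ⋈[f=h] S))))) ⋈[a=h] S) → 1

== RESULT ==
u | a | v | h
r | 2 | r | 2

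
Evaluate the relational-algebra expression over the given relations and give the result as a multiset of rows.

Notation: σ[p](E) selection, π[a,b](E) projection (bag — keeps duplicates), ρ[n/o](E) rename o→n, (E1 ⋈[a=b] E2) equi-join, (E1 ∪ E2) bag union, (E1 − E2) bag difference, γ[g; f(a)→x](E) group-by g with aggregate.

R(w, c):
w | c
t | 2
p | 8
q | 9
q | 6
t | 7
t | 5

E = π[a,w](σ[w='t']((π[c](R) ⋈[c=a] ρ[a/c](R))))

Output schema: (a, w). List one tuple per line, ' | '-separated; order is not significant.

Per-node cardinality:
  R → 6
  π[c](R) → 6
  R → 6
  ρ[a/c](R) → 6
  (π[c](R) ⋈[c=a] ρ[a/c](R)) → 6
  σ[w='t']((π[c](R) ⋈[c=a] ρ[a/c](R))) → 3
  π[a,w](σ[w='t']((π[c](R) ⋈[c=a] ρ[a/c](R)))) → 3

== RESULT ==
a | w
2 | t
5 | t
7 | t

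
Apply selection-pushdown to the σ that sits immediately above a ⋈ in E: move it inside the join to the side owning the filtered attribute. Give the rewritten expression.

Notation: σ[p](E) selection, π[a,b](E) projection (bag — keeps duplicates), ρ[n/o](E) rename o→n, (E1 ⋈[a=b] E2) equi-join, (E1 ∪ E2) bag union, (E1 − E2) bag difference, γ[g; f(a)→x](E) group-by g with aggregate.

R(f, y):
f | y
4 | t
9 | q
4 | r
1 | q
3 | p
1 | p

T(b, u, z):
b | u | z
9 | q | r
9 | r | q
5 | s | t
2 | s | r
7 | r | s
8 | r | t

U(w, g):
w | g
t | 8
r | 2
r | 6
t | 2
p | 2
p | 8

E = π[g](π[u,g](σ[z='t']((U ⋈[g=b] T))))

σ filters on z, owned by the right side.
E' = π[g](π[u,g]((U ⋈[g=b] σ[z='t'](T))))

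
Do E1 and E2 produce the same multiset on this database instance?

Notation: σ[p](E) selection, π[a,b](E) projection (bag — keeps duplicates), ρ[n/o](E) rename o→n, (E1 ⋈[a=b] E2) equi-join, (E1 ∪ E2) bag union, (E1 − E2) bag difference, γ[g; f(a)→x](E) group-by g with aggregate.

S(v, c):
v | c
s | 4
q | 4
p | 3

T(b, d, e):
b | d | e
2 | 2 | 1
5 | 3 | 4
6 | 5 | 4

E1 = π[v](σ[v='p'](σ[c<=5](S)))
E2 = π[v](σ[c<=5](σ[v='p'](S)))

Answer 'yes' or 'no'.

E1 stepwise |·|:
  S → 3
  σ[c<=5](S) → 3
  σ[v='p'](σ[c<=5](S)) → 1
  π[v](σ[v='p'](σ[c<=5](S))) → 1
E2 stepwise |·|:
  S → 3
  σ[v='p'](S) → 1
  σ[c<=5](σ[v='p'](S)) → 1
  π[v](σ[c<=5](σ[v='p'](S))) → 1

E1 and E2 produce the same multiset:
v
p

yes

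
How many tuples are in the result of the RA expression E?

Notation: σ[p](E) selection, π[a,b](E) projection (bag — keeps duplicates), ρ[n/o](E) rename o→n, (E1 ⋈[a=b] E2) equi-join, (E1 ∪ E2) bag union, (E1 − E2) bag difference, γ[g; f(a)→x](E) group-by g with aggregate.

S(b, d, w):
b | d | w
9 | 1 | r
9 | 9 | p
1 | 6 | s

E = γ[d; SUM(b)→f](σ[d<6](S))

Stepwise |·|:
  S → 3
  σ[d<6](S) → 1
  γ[d; SUM(b)→f](σ[d<6](S)) → 1

|E| = 1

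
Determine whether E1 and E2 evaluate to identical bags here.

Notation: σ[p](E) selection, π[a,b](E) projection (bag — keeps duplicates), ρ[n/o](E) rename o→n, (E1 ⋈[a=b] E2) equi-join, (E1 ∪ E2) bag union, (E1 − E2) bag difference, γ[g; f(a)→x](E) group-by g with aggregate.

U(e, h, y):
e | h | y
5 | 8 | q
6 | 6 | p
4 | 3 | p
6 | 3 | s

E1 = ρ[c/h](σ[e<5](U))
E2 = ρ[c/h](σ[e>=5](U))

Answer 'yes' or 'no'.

E1 stepwise |·|:
  U → 4
  σ[e<5](U) → 1
  ρ[c/h](σ[e<5](U)) → 1
E2 stepwise |·|:
  U → 4
  σ[e>=5](U) → 3
  ρ[c/h](σ[e>=5](U)) → 3

E1 result:
e | c | y
4 | 3 | p
E2 result:
e | c | y
5 | 8 | q
6 | 3 | s
6 | 6 | p
Witness: (5, 8, 'q') appears 0× in E1 but 1× in E2.

no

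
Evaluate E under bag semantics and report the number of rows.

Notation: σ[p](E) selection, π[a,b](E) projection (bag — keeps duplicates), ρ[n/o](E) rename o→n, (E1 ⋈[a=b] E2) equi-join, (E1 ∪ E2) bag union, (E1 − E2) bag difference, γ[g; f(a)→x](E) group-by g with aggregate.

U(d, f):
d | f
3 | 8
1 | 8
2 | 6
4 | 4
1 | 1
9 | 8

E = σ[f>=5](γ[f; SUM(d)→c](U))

Stepwise |·|:
  U → 6
  γ[f; SUM(d)→c](U) → 4
  σ[f>=5](γ[f; SUM(d)→c](U)) → 2

|E| = 2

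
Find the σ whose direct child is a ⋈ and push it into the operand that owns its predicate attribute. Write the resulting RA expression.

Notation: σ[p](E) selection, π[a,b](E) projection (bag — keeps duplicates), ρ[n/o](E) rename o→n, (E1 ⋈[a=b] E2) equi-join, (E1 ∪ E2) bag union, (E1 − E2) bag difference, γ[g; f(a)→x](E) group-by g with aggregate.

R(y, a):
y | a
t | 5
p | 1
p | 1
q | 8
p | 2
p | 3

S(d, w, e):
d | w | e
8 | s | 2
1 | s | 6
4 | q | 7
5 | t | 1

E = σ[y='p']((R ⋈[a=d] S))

σ filters on y, owned by the left side.
E' = (σ[y='p'](R) ⋈[a=d] S)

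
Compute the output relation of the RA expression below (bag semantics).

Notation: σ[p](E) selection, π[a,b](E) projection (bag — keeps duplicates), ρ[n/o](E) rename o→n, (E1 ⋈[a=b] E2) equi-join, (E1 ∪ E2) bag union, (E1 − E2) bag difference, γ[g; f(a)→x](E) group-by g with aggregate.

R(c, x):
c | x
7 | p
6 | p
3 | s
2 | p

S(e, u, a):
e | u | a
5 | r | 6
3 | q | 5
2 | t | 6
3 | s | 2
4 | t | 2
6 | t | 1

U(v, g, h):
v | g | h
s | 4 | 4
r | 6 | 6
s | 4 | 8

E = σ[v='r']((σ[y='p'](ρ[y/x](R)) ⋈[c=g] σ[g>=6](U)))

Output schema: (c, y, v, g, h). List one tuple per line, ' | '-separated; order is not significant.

Subexpression sizes:
  R → 4
  ρ[y/x](R) → 4
  σ[y='p'](ρ[y/x](R)) → 3
  U → 3
  σ[g>=6](U) → 1
  (σ[y='p'](ρ[y/x](R)) ⋈[c=g] σ[g>=6](U)) → 1
  σ[v='r']((σ[y='p'](ρ[y/x](R)) ⋈[c=g] σ[g>=6](U))) → 1

== RESULT ==
c | y | v | g | h
6 | p | r | 6 | 6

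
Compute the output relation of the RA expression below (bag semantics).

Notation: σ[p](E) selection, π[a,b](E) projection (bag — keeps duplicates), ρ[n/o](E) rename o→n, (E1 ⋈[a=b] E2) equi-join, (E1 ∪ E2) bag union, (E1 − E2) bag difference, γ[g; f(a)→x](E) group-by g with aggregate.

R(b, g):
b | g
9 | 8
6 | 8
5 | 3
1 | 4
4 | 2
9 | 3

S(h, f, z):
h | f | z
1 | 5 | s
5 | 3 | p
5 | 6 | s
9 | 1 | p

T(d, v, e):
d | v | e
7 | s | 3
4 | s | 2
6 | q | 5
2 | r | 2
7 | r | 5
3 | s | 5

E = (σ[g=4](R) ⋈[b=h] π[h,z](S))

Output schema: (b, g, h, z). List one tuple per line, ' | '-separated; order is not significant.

Subexpression sizes:
  R → 6
  σ[g=4](R) → 1
  S → 4
  π[h,z](S) → 4
  (σ[g=4](R) ⋈[b=h] π[h,z](S)) → 1

== RESULT ==
b | g | h | z
1 | 4 | 1 | s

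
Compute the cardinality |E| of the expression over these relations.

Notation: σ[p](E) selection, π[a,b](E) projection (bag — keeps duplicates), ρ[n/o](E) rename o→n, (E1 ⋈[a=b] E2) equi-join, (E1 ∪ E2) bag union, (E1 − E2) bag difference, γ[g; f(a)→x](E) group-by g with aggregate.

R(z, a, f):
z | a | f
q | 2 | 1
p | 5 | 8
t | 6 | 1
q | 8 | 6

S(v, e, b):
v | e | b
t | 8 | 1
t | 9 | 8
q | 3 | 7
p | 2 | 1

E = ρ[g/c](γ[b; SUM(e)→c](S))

Subexpression sizes:
  S → 4
  γ[b; SUM(e)→c](S) → 3
  ρ[g/c](γ[b; SUM(e)→c](S)) → 3

|E| = 3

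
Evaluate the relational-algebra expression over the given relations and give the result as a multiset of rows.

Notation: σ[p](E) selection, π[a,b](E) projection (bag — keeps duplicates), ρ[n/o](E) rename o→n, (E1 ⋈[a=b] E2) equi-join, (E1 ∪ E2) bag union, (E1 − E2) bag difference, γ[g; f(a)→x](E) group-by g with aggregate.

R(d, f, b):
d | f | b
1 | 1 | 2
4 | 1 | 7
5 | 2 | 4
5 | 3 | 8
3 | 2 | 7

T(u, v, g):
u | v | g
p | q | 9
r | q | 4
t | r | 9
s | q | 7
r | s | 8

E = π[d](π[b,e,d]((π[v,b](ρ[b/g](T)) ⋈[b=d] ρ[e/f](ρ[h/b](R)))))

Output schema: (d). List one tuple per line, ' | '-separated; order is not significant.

Subexpression sizes:
  T → 5
  ρ[b/g](T) → 5
  π[v,b](ρ[b/g](T)) → 5
  R → 5
  ρ[h/b](R) → 5
  ρ[e/f](ρ[h/b](R)) → 5
  (π[v,b](ρ[b/g](T)) ⋈[b=d] ρ[e/f](ρ[h/b](R))) → 1
  π[b,e,d]((π[v,b](ρ[b/g](T)) ⋈[b=d] ρ[e/f](ρ[h/b](R)))) → 1
  π[d](π[b,e,d]((π[v,b](ρ[b/g](T)) ⋈[b=d] ρ[e/f](ρ[h/b](R))))) → 1

== RESULT ==
d
4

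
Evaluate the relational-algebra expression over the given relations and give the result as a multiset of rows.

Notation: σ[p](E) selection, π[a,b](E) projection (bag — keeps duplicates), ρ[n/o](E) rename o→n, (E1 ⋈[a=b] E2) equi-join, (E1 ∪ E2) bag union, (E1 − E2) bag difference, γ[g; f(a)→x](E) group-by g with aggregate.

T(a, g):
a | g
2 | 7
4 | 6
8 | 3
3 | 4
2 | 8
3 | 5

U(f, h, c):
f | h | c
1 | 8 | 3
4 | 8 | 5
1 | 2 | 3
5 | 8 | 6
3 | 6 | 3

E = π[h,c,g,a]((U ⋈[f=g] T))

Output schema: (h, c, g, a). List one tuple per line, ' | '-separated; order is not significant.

Row counts bottom-up:
  U → 5
  T → 6
  (U ⋈[f=g] T) → 3
  π[h,c,g,a]((U ⋈[f=g] T)) → 3

== RESULT ==
h | c | g | a
6 | 3 | 3 | 8
8 | 5 | 4 | 3
8 | 6 | 5 | 3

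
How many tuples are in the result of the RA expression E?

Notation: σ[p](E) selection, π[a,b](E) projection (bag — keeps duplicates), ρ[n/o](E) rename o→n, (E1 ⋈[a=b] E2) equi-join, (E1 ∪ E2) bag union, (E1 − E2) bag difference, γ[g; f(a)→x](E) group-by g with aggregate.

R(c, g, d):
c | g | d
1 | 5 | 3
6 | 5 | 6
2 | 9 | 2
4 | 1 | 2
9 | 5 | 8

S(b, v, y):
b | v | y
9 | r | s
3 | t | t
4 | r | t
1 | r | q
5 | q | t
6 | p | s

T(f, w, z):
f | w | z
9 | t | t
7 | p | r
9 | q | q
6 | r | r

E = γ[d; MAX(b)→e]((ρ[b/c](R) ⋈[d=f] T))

Row counts bottom-up:
  R → 5
  ρ[b/c](R) → 5
  T → 4
  (ρ[b/c](R) ⋈[d=f] T) → 1
  γ[d; MAX(b)→e]((ρ[b/c](R) ⋈[d=f] T)) → 1

|E| = 1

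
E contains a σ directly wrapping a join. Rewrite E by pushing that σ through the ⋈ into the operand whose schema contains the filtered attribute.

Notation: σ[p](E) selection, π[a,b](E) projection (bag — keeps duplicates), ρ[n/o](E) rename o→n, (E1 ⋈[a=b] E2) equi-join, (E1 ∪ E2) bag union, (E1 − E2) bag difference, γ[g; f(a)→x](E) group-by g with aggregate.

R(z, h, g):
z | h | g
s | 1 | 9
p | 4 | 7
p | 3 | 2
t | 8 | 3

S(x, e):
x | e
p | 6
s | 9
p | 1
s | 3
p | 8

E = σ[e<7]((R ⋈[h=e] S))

σ filters on e, owned by the right side.
E' = (R ⋈[h=e] σ[e<7](S))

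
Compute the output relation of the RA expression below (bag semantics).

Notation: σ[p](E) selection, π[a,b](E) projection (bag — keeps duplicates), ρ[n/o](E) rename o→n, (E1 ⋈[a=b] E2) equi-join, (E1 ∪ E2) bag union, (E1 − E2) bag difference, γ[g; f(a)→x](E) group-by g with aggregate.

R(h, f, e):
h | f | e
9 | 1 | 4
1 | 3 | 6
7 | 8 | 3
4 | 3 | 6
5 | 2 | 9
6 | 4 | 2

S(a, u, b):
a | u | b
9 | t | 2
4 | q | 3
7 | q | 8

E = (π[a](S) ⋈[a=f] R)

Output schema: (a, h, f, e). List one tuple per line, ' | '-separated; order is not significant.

Subexpression sizes:
  S → 3
  π[a](S) → 3
  R → 6
  (π[a](S) ⋈[a=f] R) → 1

== RESULT ==
a | h | f | e
4 | 6 | 4 | 2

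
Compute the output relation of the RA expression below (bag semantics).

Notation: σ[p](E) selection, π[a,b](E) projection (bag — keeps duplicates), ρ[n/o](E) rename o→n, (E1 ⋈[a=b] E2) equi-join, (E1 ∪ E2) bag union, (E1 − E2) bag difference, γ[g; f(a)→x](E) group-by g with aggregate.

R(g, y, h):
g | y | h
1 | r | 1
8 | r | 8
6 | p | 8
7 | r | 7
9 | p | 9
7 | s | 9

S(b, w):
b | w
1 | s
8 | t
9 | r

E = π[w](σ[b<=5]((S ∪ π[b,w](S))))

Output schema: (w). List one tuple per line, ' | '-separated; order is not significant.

Subexpression sizes:
  S → 3
  S → 3
  π[b,w](S) → 3
  (S ∪ π[b,w](S)) → 6
  σ[b<=5]((S ∪ π[b,w](S))) → 2
  π[w](σ[b<=5]((S ∪ π[b,w](S)))) → 2

== RESULT ==
w
s
s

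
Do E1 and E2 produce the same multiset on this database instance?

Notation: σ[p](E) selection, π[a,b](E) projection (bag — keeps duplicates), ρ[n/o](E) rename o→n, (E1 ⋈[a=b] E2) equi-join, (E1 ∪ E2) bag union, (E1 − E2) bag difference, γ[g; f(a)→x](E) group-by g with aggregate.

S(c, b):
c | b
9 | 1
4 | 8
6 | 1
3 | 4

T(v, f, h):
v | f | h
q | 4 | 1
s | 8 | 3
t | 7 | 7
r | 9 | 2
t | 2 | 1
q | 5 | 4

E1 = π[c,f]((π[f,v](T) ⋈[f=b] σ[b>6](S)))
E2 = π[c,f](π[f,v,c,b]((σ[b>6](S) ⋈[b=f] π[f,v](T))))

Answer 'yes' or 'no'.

E1 stepwise |·|:
  T → 6
  π[f,v](T) → 6
  S → 4
  σ[b>6](S) → 1
  (π[f,v](T) ⋈[f=b] σ[b>6](S)) → 1
  π[c,f]((π[f,v](T) ⋈[f=b] σ[b>6](S))) → 1
E2 stepwise |·|:
  S → 4
  σ[b>6](S) → 1
  T → 6
  π[f,v](T) → 6
  (σ[b>6](S) ⋈[b=f] π[f,v](T)) → 1
  π[f,v,c,b]((σ[b>6](S) ⋈[b=f] π[f,v](T))) → 1
  π[c,f](π[f,v,c,b]((σ[b>6](S) ⋈[b=f] π[f,v](T)))) → 1

E1 and E2 produce the same multiset:
c | f
4 | 8

yes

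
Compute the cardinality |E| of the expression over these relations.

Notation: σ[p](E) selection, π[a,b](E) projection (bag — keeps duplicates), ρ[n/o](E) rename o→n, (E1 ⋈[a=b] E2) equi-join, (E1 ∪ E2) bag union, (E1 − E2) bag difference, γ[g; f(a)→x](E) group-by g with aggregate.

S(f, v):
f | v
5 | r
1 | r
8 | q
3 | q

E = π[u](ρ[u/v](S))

Row counts bottom-up:
  S → 4
  ρ[u/v](S) → 4
  π[u](ρ[u/v](S)) → 4

|E| = 4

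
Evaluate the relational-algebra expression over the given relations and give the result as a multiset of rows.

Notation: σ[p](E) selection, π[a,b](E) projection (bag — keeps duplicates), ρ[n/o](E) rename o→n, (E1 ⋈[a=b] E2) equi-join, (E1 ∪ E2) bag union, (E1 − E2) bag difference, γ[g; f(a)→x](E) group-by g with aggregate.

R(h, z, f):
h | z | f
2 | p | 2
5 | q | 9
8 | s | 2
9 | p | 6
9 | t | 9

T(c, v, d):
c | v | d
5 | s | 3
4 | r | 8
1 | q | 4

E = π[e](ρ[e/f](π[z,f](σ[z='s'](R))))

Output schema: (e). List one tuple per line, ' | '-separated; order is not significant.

Per-node cardinality:
  R → 5
  σ[z='s'](R) → 1
  π[z,f](σ[z='s'](R)) → 1
  ρ[e/f](π[z,f](σ[z='s'](R))) → 1
  π[e](ρ[e/f](π[z,f](σ[z='s'](R)))) → 1

== RESULT ==
e
2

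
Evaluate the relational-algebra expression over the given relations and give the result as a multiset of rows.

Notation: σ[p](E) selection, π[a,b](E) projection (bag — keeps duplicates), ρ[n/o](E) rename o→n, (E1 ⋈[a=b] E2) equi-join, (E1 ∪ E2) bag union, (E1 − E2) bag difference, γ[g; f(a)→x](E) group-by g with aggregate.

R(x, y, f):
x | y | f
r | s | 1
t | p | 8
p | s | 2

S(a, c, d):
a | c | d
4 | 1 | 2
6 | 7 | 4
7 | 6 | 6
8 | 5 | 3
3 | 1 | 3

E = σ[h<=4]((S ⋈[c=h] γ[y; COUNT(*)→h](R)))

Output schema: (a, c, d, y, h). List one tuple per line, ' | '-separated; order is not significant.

Per-node cardinality:
  S → 5
  R → 3
  γ[y; COUNT(*)→h](R) → 2
  (S ⋈[c=h] γ[y; COUNT(*)→h](R)) → 2
  σ[h<=4]((S ⋈[c=h] γ[y; COUNT(*)→h](R))) → 2

== RESULT ==
a | c | d | y | h
3 | 1 | 3 | p | 1
4 | 1 | 2 | p | 1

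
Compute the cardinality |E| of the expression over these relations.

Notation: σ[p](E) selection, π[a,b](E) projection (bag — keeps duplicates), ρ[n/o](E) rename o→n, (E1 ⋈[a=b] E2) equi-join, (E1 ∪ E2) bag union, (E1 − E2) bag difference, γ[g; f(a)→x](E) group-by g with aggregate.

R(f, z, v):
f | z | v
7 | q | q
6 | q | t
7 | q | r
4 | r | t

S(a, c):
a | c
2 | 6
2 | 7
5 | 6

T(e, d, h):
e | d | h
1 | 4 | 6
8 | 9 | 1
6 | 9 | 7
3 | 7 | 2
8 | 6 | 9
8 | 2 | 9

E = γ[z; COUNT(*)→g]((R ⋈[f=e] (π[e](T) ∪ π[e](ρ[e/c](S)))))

Subexpression sizes:
  R → 4
  T → 6
  π[e](T) → 6
  S → 3
  ρ[e/c](S) → 3
  π[e](ρ[e/c](S)) → 3
  (π[e](T) ∪ π[e](ρ[e/c](S))) → 9
  (R ⋈[f=e] (π[e](T) ∪ π[e](ρ[e/c](S)))) → 5
  γ[z; COUNT(*)→g]((R ⋈[f=e] (π[e](T) ∪ π[e](ρ[e/c](S))))) → 1

|E| = 1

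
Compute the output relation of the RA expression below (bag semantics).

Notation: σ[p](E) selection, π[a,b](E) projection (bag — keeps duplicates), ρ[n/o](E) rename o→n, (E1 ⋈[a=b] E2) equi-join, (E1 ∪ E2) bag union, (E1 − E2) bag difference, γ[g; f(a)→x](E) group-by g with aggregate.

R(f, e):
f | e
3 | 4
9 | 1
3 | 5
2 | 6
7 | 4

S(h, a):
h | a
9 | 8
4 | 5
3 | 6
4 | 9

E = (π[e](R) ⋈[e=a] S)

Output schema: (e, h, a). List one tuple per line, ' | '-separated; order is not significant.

Subexpression sizes:
  R → 5
  π[e](R) → 5
  S → 4
  (π[e](R) ⋈[e=a] S) → 2

== RESULT ==
e | h | a
5 | 4 | 5
6 | 3 | 6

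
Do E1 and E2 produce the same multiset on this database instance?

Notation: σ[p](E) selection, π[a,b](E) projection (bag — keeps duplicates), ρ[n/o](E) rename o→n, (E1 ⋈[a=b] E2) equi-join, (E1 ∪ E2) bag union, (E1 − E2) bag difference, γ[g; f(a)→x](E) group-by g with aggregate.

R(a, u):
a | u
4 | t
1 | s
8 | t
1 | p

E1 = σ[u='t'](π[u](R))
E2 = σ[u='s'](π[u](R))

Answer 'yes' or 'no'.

E1 subexpression sizes:
  R → 4
  π[u](R) → 4
  σ[u='t'](π[u](R)) → 2
E2 subexpression sizes:
  R → 4
  π[u](R) → 4
  σ[u='s'](π[u](R)) → 1

E1 result:
u
t
t
E2 result:
u
s
Witness: ('t',) appears 2× in E1 but 0× in E2.

no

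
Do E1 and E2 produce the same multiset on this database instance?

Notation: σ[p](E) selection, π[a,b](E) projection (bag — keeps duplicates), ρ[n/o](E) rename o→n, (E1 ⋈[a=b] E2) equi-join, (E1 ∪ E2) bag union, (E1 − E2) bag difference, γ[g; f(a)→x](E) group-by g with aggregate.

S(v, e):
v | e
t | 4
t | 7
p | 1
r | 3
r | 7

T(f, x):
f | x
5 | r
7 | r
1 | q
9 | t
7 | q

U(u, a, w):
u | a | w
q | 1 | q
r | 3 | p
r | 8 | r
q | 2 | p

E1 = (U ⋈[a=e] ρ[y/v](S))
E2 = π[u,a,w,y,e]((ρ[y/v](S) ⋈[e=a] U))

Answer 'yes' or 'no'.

E1 per-node cardinality:
  U → 4
  S → 5
  ρ[y/v](S) → 5
  (U ⋈[a=e] ρ[y/v](S)) → 2
E2 per-node cardinality:
  S → 5
  ρ[y/v](S) → 5
  U → 4
  (ρ[y/v](S) ⋈[e=a] U) → 2
  π[u,a,w,y,e]((ρ[y/v](S) ⋈[e=a] U)) → 2

E1 and E2 produce the same multiset:
u | a | w | y | e
q | 1 | q | p | 1
r | 3 | p | r | 3

yes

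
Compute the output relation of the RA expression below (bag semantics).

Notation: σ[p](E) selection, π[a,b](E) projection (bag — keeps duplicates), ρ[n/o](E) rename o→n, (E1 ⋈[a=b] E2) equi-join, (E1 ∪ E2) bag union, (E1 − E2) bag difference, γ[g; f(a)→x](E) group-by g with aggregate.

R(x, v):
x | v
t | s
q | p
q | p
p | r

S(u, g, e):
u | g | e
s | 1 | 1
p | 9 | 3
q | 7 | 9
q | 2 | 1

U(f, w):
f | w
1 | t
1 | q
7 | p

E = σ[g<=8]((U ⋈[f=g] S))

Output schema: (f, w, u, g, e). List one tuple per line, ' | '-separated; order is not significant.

Per-node cardinality:
  U → 3
  S → 4
  (U ⋈[f=g] S) → 3
  σ[g<=8]((U ⋈[f=g] S)) → 3

== RESULT ==
f | w | u | g | e
1 | q | s | 1 | 1
1 | t | s | 1 | 1
7 | p | q | 7 | 9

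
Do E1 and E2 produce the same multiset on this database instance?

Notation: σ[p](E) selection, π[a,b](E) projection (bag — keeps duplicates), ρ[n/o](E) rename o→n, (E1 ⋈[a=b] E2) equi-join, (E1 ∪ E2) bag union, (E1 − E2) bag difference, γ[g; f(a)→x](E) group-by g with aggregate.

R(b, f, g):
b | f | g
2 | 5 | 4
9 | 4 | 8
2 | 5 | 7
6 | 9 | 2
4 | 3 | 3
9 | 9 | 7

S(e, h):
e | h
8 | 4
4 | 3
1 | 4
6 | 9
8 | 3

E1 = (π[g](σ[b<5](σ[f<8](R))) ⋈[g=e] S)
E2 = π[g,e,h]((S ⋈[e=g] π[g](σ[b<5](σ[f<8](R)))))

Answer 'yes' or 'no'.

E1 subexpression sizes:
  R → 6
  σ[f<8](R) → 4
  σ[b<5](σ[f<8](R)) → 3
  π[g](σ[b<5](σ[f<8](R))) → 3
  S → 5
  (π[g](σ[b<5](σ[f<8](R))) ⋈[g=e] S) → 1
E2 subexpression sizes:
  S → 5
  R → 6
  σ[f<8](R) → 4
  σ[b<5](σ[f<8](R)) → 3
  π[g](σ[b<5](σ[f<8](R))) → 3
  (S ⋈[e=g] π[g](σ[b<5](σ[f<8](R)))) → 1
  π[g,e,h]((S ⋈[e=g] π[g](σ[b<5](σ[f<8](R))))) → 1

E1 and E2 produce the same multiset:
g | e | h
4 | 4 | 3

yes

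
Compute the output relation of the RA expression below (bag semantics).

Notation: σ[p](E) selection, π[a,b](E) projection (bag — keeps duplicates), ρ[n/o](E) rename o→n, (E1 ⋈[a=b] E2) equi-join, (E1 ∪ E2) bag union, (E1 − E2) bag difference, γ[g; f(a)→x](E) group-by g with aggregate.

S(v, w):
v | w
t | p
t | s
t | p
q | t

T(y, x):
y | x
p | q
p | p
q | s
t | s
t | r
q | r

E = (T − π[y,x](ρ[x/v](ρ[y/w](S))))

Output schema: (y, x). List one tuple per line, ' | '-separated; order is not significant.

Subexpression sizes:
  T → 6
  S → 4
  ρ[y/w](S) → 4
  ρ[x/v](ρ[y/w](S)) → 4
  π[y,x](ρ[x/v](ρ[y/w](S))) → 4
  (T − π[y,x](ρ[x/v](ρ[y/w](S)))) → 6

== RESULT ==
y | x
p | p
p | q
q | r
q | s
t | r
t | s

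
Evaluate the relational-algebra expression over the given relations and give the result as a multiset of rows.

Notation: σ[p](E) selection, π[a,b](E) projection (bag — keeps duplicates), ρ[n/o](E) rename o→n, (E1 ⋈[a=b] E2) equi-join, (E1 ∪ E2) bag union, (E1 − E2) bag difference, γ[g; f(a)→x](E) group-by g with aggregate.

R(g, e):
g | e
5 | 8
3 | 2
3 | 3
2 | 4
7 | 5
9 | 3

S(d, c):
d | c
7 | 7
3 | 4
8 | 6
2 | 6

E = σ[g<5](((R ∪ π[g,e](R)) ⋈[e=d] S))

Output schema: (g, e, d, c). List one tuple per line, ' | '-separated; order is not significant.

Subexpression sizes:
  R → 6
  R → 6
  π[g,e](R) → 6
  (R ∪ π[g,e](R)) → 12
  S → 4
  ((R ∪ π[g,e](R)) ⋈[e=d] S) → 8
  σ[g<5](((R ∪ π[g,e](R)) ⋈[e=d] S)) → 4

== RESULT ==
g | e | d | c
3 | 2 | 2 | 6
3 | 2 | 2 | 6
3 | 3 | 3 | 4
3 | 3 | 3 | 4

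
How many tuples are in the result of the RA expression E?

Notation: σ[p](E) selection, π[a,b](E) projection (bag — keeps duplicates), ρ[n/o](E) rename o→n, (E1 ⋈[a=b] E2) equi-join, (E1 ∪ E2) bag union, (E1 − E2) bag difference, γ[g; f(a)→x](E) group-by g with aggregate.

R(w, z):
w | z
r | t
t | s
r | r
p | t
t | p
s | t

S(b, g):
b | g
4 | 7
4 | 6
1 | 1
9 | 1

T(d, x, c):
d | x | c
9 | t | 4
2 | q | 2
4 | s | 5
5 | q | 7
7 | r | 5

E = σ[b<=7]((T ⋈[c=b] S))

Per-node cardinality:
  T → 5
  S → 4
  (T ⋈[c=b] S) → 2
  σ[b<=7]((T ⋈[c=b] S)) → 2

|E| = 2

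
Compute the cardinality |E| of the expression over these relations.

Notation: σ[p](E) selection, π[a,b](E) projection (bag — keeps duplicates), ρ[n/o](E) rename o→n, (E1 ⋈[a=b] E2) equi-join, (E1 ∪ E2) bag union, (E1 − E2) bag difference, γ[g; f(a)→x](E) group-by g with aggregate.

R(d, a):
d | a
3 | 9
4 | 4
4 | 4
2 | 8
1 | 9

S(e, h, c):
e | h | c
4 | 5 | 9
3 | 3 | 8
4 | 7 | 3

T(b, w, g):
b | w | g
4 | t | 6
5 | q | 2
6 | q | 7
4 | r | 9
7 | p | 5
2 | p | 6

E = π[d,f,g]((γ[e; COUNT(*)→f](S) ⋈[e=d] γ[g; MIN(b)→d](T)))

Row counts bottom-up:
  S → 3
  γ[e; COUNT(*)→f](S) → 2
  T → 6
  γ[g; MIN(b)→d](T) → 5
  (γ[e; COUNT(*)→f](S) ⋈[e=d] γ[g; MIN(b)→d](T)) → 1
  π[d,f,g]((γ[e; COUNT(*)→f](S) ⋈[e=d] γ[g; MIN(b)→d](T))) → 1

|E| = 1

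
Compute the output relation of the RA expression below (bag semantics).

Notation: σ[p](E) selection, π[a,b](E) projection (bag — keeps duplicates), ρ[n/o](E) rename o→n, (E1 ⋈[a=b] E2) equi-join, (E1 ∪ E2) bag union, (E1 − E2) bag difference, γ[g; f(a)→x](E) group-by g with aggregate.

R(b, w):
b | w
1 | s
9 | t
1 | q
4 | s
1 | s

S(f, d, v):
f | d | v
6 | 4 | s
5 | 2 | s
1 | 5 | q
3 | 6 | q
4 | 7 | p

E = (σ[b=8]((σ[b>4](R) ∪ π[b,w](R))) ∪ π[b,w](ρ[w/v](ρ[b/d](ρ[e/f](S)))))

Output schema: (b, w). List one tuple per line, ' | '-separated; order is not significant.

Stepwise |·|:
  R → 5
  σ[b>4](R) → 1
  R → 5
  π[b,w](R) → 5
  (σ[b>4](R) ∪ π[b,w](R)) → 6
  σ[b=8]((σ[b>4](R) ∪ π[b,w](R))) → 0
  S → 5
  ρ[e/f](S) → 5
  ρ[b/d](ρ[e/f](S)) → 5
  ρ[w/v](ρ[b/d](ρ[e/f](S))) → 5
  π[b,w](ρ[w/v](ρ[b/d](ρ[e/f](S)))) → 5
  (σ[b=8]((σ[b>4](R) ∪ π[b,w](R))) ∪ π[b,w](ρ[w/v](ρ[b/d](ρ[e/f](S))))) → 5

== RESULT ==
b | w
2 | s
4 | s
5 | q
6 | q
7 | p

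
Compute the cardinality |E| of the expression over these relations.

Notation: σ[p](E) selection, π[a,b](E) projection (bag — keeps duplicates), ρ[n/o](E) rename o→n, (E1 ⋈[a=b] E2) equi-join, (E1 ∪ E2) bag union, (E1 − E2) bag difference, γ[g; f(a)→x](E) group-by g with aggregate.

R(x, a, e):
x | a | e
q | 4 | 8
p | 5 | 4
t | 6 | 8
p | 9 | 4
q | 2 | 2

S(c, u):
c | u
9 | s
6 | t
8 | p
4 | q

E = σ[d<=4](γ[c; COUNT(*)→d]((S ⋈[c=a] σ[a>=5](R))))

Per-node cardinality:
  S → 4
  R → 5
  σ[a>=5](R) → 3
  (S ⋈[c=a] σ[a>=5](R)) → 2
  γ[c; COUNT(*)→d]((S ⋈[c=a] σ[a>=5](R))) → 2
  σ[d<=4](γ[c; COUNT(*)→d]((S ⋈[c=a] σ[a>=5](R)))) → 2

|E| = 2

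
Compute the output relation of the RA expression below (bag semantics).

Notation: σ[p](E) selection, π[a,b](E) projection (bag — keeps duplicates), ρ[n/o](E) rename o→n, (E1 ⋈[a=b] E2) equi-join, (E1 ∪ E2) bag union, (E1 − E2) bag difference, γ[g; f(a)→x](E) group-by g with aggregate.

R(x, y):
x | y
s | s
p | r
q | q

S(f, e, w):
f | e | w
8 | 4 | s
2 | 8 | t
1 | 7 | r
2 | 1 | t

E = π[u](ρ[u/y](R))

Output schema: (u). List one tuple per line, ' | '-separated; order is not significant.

Row counts bottom-up:
  R → 3
  ρ[u/y](R) → 3
  π[u](ρ[u/y](R)) → 3

== RESULT ==
u
q
r
s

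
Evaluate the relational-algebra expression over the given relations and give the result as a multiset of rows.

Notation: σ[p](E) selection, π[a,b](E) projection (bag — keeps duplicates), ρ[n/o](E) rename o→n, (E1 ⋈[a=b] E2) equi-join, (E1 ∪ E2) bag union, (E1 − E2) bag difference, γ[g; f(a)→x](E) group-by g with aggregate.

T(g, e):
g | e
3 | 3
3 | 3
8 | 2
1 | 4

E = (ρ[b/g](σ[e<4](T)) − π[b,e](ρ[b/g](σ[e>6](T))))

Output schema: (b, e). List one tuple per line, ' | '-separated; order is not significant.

Stepwise |·|:
  T → 4
  σ[e<4](T) → 3
  ρ[b/g](σ[e<4](T)) → 3
  T → 4
  σ[e>6](T) → 0
  ρ[b/g](σ[e>6](T)) → 0
  π[b,e](ρ[b/g](σ[e>6](T))) → 0
  (ρ[b/g](σ[e<4](T)) − π[b,e](ρ[b/g](σ[e>6](T)))) → 3

== RESULT ==
b | e
3 | 3
3 | 3
8 | 2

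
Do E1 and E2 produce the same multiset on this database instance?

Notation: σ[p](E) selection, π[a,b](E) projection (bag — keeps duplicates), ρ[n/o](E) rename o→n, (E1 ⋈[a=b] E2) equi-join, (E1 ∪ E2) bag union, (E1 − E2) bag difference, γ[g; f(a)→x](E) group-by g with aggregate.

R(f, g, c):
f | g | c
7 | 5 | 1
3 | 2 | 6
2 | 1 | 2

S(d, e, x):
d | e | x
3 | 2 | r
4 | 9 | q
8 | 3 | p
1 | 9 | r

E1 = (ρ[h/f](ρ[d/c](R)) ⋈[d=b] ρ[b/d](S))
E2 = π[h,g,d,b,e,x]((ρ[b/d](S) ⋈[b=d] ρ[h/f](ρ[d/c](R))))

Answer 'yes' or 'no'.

E1 subexpression sizes:
  R → 3
  ρ[d/c](R) → 3
  ρ[h/f](ρ[d/c](R)) → 3
  S → 4
  ρ[b/d](S) → 4
  (ρ[h/f](ρ[d/c](R)) ⋈[d=b] ρ[b/d](S)) → 1
E2 subexpression sizes:
  S → 4
  ρ[b/d](S) → 4
  R → 3
  ρ[d/c](R) → 3
  ρ[h/f](ρ[d/c](R)) → 3
  (ρ[b/d](S) ⋈[b=d] ρ[h/f](ρ[d/c](R))) → 1
  π[h,g,d,b,e,x]((ρ[b/d](S) ⋈[b=d] ρ[h/f](ρ[d/c](R)))) → 1

E1 and E2 produce the same multiset:
h | g | d | b | e | x
7 | 5 | 1 | 1 | 9 | r

yes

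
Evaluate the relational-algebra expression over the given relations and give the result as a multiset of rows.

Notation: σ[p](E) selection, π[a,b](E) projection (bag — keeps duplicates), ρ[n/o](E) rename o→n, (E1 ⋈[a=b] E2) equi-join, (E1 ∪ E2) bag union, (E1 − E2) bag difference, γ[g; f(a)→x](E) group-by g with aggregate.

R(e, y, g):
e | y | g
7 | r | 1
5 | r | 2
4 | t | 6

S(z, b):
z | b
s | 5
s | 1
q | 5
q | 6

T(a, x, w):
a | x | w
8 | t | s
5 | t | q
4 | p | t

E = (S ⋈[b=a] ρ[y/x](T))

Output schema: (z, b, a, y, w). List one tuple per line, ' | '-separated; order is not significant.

Per-node cardinality:
  S → 4
  T → 3
  ρ[y/x](T) → 3
  (S ⋈[b=a] ρ[y/x](T)) → 2

== RESULT ==
z | b | a | y | w
q | 5 | 5 | t | q
s | 5 | 5 | t | q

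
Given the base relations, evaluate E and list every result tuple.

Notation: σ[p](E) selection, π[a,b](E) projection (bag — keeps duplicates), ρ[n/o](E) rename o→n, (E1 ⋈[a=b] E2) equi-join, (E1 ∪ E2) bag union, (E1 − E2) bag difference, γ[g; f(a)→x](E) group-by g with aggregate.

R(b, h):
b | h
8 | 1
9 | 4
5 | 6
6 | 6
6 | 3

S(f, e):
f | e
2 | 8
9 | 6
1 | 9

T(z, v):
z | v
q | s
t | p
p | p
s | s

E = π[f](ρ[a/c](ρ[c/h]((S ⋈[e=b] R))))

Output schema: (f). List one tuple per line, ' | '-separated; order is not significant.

Stepwise |·|:
  S → 3
  R → 5
  (S ⋈[e=b] R) → 4
  ρ[c/h]((S ⋈[e=b] R)) → 4
  ρ[a/c](ρ[c/h]((S ⋈[e=b] R))) → 4
  π[f](ρ[a/c](ρ[c/h]((S ⋈[e=b] R)))) → 4

== RESULT ==
f
1
2
9
9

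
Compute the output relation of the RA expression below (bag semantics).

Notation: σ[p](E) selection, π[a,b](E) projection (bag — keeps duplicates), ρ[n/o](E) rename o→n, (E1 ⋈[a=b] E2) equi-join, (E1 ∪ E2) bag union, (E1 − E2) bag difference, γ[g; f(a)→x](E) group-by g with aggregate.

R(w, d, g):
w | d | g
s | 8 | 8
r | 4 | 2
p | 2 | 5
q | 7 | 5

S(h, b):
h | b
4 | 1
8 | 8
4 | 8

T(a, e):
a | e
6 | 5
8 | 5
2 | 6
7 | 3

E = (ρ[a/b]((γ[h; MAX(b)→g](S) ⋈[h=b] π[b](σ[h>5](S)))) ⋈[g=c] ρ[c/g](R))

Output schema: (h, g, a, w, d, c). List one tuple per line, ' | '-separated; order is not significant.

Subexpression sizes:
  S → 3
  γ[h; MAX(b)→g](S) → 2
  S → 3
  σ[h>5](S) → 1
  π[b](σ[h>5](S)) → 1
  (γ[h; MAX(b)→g](S) ⋈[h=b] π[b](σ[h>5](S))) → 1
  ρ[a/b]((γ[h; MAX(b)→g](S) ⋈[h=b] π[b](σ[h>5](S)))) → 1
  R → 4
  ρ[c/g](R) → 4
  (ρ[a/b]((γ[h; MAX(b)→g](S) ⋈[h=b] π[b](σ[h>5](S)))) ⋈[g=c] ρ[c/g](R)) → 1

== RESULT ==
h | g | a | w | d | c
8 | 8 | 8 | s | 8 | 8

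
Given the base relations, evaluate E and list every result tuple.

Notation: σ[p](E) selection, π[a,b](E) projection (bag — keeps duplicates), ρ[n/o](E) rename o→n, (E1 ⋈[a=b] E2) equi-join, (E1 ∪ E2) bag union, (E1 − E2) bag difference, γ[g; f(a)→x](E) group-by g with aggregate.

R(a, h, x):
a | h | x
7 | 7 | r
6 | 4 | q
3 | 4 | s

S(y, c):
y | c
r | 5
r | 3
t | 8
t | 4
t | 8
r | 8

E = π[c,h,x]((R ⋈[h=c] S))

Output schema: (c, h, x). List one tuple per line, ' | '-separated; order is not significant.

Per-node cardinality:
  R → 3
  S → 6
  (R ⋈[h=c] S) → 2
  π[c,h,x]((R ⋈[h=c] S)) → 2

== RESULT ==
c | h | x
4 | 4 | q
4 | 4 | s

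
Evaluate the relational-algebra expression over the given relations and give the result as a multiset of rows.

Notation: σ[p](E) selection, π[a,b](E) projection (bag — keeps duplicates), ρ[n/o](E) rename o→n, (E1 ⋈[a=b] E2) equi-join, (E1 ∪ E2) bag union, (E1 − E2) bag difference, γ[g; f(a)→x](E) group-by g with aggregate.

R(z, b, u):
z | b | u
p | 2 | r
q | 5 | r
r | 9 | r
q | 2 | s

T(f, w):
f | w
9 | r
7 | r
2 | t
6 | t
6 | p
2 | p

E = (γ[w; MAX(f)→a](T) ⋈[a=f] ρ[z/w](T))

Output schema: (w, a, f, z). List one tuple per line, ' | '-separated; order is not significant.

Subexpression sizes:
  T → 6
  γ[w; MAX(f)→a](T) → 3
  T → 6
  ρ[z/w](T) → 6
  (γ[w; MAX(f)→a](T) ⋈[a=f] ρ[z/w](T)) → 5

== RESULT ==
w | a | f | z
p | 6 | 6 | p
p | 6 | 6 | t
r | 9 | 9 | r
t | 6 | 6 | p
t | 6 | 6 | t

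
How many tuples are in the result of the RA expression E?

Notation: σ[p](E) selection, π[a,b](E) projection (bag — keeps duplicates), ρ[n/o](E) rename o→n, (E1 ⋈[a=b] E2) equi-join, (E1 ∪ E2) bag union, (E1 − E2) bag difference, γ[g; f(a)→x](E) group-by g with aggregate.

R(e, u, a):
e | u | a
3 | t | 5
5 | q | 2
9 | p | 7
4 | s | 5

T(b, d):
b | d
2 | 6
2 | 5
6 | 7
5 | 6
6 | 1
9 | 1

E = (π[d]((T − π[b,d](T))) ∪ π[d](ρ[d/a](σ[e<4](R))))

Subexpression sizes:
  T → 6
  T → 6
  π[b,d](T) → 6
  (T − π[b,d](T)) → 0
  π[d]((T − π[b,d](T))) → 0
  R → 4
  σ[e<4](R) → 1
  ρ[d/a](σ[e<4](R)) → 1
  π[d](ρ[d/a](σ[e<4](R))) → 1
  (π[d]((T − π[b,d](T))) ∪ π[d](ρ[d/a](σ[e<4](R)))) → 1

|E| = 1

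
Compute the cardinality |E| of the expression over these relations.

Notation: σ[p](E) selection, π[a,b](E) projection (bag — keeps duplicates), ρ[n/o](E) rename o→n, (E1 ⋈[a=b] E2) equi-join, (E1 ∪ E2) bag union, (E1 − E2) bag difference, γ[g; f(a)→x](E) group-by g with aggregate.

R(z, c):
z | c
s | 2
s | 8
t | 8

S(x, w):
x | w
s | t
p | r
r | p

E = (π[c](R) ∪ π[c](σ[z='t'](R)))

Stepwise |·|:
  R → 3
  π[c](R) → 3
  R → 3
  σ[z='t'](R) → 1
  π[c](σ[z='t'](R)) → 1
  (π[c](R) ∪ π[c](σ[z='t'](R))) → 4

|E| = 4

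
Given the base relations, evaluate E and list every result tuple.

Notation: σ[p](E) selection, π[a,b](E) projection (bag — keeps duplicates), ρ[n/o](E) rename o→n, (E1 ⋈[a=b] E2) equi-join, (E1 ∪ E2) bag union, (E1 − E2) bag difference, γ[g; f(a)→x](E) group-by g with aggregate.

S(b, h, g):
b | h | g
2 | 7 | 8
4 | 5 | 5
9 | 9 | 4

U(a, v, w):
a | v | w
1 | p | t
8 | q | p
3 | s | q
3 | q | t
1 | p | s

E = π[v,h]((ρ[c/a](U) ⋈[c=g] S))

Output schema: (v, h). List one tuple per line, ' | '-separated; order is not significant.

Row counts bottom-up:
  U → 5
  ρ[c/a](U) → 5
  S → 3
  (ρ[c/a](U) ⋈[c=g] S) → 1
  π[v,h]((ρ[c/a](U) ⋈[c=g] S)) → 1

== RESULT ==
v | h
q | 7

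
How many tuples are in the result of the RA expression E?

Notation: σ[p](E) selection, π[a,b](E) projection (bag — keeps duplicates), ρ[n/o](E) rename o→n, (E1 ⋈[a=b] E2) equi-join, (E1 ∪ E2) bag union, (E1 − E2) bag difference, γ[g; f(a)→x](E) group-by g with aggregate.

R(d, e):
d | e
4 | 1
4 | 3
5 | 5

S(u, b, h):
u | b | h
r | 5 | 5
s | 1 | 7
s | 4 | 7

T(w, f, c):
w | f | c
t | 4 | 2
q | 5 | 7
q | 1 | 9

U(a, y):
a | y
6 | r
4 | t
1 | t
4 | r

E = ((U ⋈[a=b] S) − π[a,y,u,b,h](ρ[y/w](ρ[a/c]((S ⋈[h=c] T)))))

Per-node cardinality:
  U → 4
  S → 3
  (U ⋈[a=b] S) → 3
  S → 3
  T → 3
  (S ⋈[h=c] T) → 2
  ρ[a/c]((S ⋈[h=c] T)) → 2
  ρ[y/w](ρ[a/c]((S ⋈[h=c] T))) → 2
  π[a,y,u,b,h](ρ[y/w](ρ[a/c]((S ⋈[h=c] T)))) → 2
  ((U ⋈[a=b] S) − π[a,y,u,b,h](ρ[y/w](ρ[a/c]((S ⋈[h=c] T))))) → 3

|E| = 3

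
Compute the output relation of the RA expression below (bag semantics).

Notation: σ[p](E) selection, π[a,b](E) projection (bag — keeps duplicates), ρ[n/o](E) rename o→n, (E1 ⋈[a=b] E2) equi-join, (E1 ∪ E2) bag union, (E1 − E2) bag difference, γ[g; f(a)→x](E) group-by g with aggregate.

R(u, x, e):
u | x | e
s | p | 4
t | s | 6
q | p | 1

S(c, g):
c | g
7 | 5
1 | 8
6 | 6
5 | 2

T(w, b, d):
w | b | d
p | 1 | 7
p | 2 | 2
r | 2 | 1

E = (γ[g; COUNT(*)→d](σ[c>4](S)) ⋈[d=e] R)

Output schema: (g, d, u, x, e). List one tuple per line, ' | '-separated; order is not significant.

Stepwise |·|:
  S → 4
  σ[c>4](S) → 3
  γ[g; COUNT(*)→d](σ[c>4](S)) → 3
  R → 3
  (γ[g; COUNT(*)→d](σ[c>4](S)) ⋈[d=e] R) → 3

== RESULT ==
g | d | u | x | e
2 | 1 | q | p | 1
5 | 1 | q | p | 1
6 | 1 | q | p | 1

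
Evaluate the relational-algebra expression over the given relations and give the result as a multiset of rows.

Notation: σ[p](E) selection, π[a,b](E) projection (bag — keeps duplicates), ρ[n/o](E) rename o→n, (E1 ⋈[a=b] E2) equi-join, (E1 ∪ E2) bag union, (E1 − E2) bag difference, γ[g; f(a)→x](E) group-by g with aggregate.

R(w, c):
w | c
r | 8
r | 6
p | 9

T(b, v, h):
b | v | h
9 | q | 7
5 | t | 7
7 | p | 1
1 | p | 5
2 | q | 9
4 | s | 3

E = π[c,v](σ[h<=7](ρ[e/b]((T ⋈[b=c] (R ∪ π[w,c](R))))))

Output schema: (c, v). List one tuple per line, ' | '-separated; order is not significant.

Subexpression sizes:
  T → 6
  R → 3
  R → 3
  π[w,c](R) → 3
  (R ∪ π[w,c](R)) → 6
  (T ⋈[b=c] (R ∪ π[w,c](R))) → 2
  ρ[e/b]((T ⋈[b=c] (R ∪ π[w,c](R)))) → 2
  σ[h<=7](ρ[e/b]((T ⋈[b=c] (R ∪ π[w,c](R))))) → 2
  π[c,v](σ[h<=7](ρ[e/b]((T ⋈[b=c] (R ∪ π[w,c](R)))))) → 2

== RESULT ==
c | v
9 | q
9 | q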